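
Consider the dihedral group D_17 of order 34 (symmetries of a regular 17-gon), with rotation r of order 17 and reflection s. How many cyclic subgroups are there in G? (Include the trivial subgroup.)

19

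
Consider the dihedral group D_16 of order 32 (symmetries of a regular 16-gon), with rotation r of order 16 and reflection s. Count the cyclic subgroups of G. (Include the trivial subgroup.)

21

Each element a generates a cyclic subgroup ⟨a⟩; distinct elements may generate the same one (a cyclic group of order d has φ(d) generators).
Cyclic subgroups by order — order 1: 1; order 2: 17; order 4: 1; order 8: 1; order 16: 1.
Total: 21.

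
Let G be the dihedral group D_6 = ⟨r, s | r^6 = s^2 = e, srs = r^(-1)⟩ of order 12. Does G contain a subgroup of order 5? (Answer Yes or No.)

5 does not divide |G| = 12, so by Lagrange no subgroup of order 5 exists.

No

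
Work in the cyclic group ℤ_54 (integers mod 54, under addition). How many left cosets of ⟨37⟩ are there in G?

|⟨37⟩| = 54 and |G| = 54.
By Lagrange, [G : H] = |G|/|H| = 54/54 = 1.

1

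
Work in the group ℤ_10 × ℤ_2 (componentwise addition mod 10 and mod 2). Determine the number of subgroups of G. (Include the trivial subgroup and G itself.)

|G| = 20, so by Lagrange every subgroup order divides 20. Divisors: 1, 2, 4, 5, 10, 20.
Subgroups by order — order 1: 1; order 2: 3; order 4: 1; order 5: 1; order 10: 3; order 20: 1.
Total: 1 + 3 + 1 + 1 + 3 + 1 = 10.

10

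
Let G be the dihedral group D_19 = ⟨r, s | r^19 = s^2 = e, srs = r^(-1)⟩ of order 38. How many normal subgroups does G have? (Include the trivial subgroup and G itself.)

3

G has 22 subgroups. Checking conjugation-invariance by order — order 1: 1/1 normal; order 2: 0/19 normal; order 19: 1/1 normal; order 38: 1/1 normal.
Total normal subgroups: 3.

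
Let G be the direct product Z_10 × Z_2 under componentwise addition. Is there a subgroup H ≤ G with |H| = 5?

5 | 20. A subgroup of order 5 is {(0,0), (2,0), (4,0), (6,0), (8,0)}.

Yes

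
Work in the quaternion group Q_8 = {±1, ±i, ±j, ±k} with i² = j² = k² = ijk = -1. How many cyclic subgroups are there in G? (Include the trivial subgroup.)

Group the elements of G by the cyclic subgroup they generate; each cyclic subgroup of order d accounts for φ(d) elements.
Cyclic subgroups by order — order 1: 1; order 2: 1; order 4: 3.
Total: 5.

5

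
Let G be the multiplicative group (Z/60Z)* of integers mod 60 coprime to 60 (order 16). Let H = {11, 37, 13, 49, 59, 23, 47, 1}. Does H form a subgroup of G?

|H| = 8 divides |G| = 16, consistent with Lagrange.
H contains the identity, every element's inverse is in H, and H is closed under ·: it is a subgroup.

Yes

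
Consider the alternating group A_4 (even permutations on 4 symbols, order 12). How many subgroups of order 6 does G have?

0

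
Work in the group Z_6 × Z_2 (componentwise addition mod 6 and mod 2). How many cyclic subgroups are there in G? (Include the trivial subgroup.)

Each element a generates a cyclic subgroup ⟨a⟩; distinct elements may generate the same one (a cyclic group of order d has φ(d) generators).
Cyclic subgroups by order — order 1: 1; order 2: 3; order 3: 1; order 6: 3.
Total: 8.

8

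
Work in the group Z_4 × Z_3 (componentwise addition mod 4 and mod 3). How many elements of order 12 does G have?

An element (a,b) has order lcm(ord(a), ord(b)); count pairs with lcm equal to 12.
Enumerating gives 4 such elements.

4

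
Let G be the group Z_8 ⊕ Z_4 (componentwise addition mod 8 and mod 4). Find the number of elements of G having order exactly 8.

16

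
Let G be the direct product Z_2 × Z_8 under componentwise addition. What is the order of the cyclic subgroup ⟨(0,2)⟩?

The order of (0,2) in Z_2 × Z_8 is lcm(ord(0) in Z_2, ord(2) in Z_8).
ord(0) = 1 and ord(2) = 4, so |⟨(0,2)⟩| = lcm(1, 4) = 4.

4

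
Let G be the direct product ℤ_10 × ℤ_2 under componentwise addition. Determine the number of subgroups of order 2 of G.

|G| = 20 and 2 | 20, so subgroups of order 2 are possible by Lagrange.
The subgroups of order 2 are: {(0,0), (0,1)}; {(0,0), (5,0)}; {(0,0), (5,1)}.
So G has 3 subgroups of order 2.

3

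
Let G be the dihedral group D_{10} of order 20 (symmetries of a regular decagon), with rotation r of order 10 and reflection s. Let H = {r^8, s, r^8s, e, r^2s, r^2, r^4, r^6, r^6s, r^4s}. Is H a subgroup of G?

Yes

|H| = 10 divides |G| = 20, consistent with Lagrange.
H contains the identity, every element's inverse is in H, and H is closed under ·: it is a subgroup.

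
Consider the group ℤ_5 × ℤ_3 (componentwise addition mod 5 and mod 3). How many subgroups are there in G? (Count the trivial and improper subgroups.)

|G| = 15, so by Lagrange every subgroup order divides 15. Divisors: 1, 3, 5, 15.
Subgroups by order — order 1: 1; order 3: 1; order 5: 1; order 15: 1.
Total: 1 + 1 + 1 + 1 = 4.

4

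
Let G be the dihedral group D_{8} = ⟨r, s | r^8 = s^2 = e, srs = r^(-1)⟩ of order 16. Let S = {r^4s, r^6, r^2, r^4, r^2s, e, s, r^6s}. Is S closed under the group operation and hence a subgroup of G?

Yes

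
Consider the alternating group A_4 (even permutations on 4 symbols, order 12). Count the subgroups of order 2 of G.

3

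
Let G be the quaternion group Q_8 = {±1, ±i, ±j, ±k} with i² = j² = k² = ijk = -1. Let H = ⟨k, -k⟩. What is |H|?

|⟨k⟩| = 4 and |⟨-k⟩| = 4, so |H| is a multiple of lcm(4, 4) = 4 and divides |G| = 8.
Closing under the operation: H = {1, -1, k, -k}, so |H| = 4.

4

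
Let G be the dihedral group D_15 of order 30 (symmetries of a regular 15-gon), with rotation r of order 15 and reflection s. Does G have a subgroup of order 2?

2 | 30. A subgroup of order 2 is {e, r^10s}.

Yes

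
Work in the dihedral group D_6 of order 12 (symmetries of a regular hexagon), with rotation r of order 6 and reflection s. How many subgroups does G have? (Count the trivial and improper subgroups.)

16

|G| = 12, so by Lagrange every subgroup order divides 12. Divisors: 1, 2, 3, 4, 6, 12.
Subgroups by order — order 1: 1; order 2: 7; order 3: 1; order 4: 3; order 6: 3; order 12: 1.
Total: 1 + 7 + 1 + 3 + 3 + 1 = 16.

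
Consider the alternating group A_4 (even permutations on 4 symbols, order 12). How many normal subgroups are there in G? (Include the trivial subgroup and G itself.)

G has 10 subgroups. Checking conjugation-invariance by order — order 1: 1/1 normal; order 2: 0/3 normal; order 3: 0/4 normal; order 4: 1/1 normal; order 12: 1/1 normal.
Total normal subgroups: 3.

3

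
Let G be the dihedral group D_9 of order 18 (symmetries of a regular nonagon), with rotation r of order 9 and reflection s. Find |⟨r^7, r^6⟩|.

9

|⟨r^7⟩| = 9 and |⟨r^6⟩| = 3, so |H| is a multiple of lcm(9, 3) = 9 and divides |G| = 18.
Closing under the operation: H = {e, r, r^2, r^3, r^4, r^5, r^6, r^7, r^8}, so |H| = 9.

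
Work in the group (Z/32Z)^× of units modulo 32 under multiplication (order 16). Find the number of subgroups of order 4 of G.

3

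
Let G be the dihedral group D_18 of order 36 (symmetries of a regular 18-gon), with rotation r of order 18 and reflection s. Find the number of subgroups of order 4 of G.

|G| = 36 and 4 | 36, so subgroups of order 4 are possible by Lagrange.
The subgroups of order 4 are: {e, r^9, rs, r^10s}; {e, r^9, r^2s, r^11s}; {e, r^9, r^3s, r^12s}; {e, r^9, r^4s, r^13s}; … (9 in all).
So G has 9 subgroups of order 4.

9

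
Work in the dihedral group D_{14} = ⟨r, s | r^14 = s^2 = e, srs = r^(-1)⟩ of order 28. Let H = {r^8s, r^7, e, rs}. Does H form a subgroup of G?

|H| = 4 divides |G| = 28, consistent with Lagrange.
H contains the identity, every element's inverse is in H, and H is closed under ·: it is a subgroup.

Yes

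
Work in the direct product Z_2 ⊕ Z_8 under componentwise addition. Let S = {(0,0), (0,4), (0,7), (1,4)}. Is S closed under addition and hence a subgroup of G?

No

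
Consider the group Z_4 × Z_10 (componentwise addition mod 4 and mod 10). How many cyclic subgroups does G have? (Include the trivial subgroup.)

Each element a generates a cyclic subgroup ⟨a⟩; distinct elements may generate the same one (a cyclic group of order d has φ(d) generators).
Cyclic subgroups by order — order 1: 1; order 2: 3; order 4: 2; order 5: 1; order 10: 3; order 20: 2.
Total: 12.

12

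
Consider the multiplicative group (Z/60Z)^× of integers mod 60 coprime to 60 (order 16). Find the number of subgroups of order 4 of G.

11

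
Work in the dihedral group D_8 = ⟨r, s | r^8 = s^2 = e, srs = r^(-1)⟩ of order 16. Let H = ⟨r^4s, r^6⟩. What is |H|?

8

|⟨r^4s⟩| = 2 and |⟨r^6⟩| = 4, so |H| is a multiple of lcm(2, 4) = 4 and divides |G| = 16.
Closing under the operation: H = {e, r^2, r^4, r^6, s, r^2s, r^4s, r^6s}, so |H| = 8.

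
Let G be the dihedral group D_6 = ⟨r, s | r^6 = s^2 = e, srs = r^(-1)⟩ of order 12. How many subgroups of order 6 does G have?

3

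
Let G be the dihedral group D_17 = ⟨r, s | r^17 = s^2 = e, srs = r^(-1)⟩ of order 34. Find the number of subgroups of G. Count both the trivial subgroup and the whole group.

20

|G| = 34, so by Lagrange every subgroup order divides 34. Divisors: 1, 2, 17, 34.
Subgroups by order — order 1: 1; order 2: 17; order 17: 1; order 34: 1.
Total: 1 + 17 + 1 + 1 = 20.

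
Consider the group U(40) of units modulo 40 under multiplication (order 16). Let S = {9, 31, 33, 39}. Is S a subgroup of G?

The identity 1 ∉ S, so S is not a subgroup.

No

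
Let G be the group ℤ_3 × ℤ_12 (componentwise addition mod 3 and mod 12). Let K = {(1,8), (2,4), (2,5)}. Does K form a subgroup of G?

The identity (0,0) ∉ K, so K is not a subgroup.

No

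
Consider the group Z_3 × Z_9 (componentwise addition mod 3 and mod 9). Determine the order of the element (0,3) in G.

3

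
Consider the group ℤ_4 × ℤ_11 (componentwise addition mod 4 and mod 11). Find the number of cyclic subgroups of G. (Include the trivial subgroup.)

A cyclic subgroup of order d is generated by each of its φ(d) elements of order d, so the cyclic subgroups of order d number (#elements of order d)/φ(d).
Cyclic subgroups by order — order 1: 1; order 2: 1; order 4: 1; order 11: 1; order 22: 1; order 44: 1.
Total: 6.

6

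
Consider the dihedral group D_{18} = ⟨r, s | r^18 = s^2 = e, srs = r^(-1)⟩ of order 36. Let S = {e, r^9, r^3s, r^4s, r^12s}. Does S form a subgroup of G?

|S| = 5 does not divide |G| = 36, so by Lagrange S is not a subgroup.

No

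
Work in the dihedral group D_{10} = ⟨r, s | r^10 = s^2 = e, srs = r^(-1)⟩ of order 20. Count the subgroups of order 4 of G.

5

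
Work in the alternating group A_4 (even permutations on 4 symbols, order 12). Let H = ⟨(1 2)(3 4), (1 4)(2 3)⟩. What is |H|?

4

|⟨(1 2)(3 4)⟩| = 2 and |⟨(1 4)(2 3)⟩| = 2, so |H| is a multiple of lcm(2, 2) = 2 and divides |G| = 12.
Closing under the operation: H = {e, (1 2)(3 4), (1 3)(2 4), (1 4)(2 3)}, so |H| = 4.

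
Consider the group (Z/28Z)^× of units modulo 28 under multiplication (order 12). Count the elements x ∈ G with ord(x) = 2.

3

The elements of order 2 are: 13, 15, 27.
That's 3.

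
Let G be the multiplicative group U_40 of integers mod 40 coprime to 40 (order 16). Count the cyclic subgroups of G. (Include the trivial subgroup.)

12

A cyclic subgroup of order d is generated by each of its φ(d) elements of order d, so the cyclic subgroups of order d number (#elements of order d)/φ(d).
Cyclic subgroups by order — order 1: 1; order 2: 7; order 4: 4.
Total: 12.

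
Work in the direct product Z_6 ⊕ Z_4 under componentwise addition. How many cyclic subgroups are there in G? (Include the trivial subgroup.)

Each element a generates a cyclic subgroup ⟨a⟩; distinct elements may generate the same one (a cyclic group of order d has φ(d) generators).
Cyclic subgroups by order — order 1: 1; order 2: 3; order 3: 1; order 4: 2; order 6: 3; order 12: 2.
Total: 12.

12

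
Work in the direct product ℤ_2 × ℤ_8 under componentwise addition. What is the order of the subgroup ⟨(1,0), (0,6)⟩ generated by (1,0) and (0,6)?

8

|⟨(1,0)⟩| = 2 and |⟨(0,6)⟩| = 4, so |H| is a multiple of lcm(2, 4) = 4 and divides |G| = 16.
Closing under the operation: H = {(0,0), (0,2), (0,4), (0,6), (1,0), (1,2), (1,4), (1,6)}, so |H| = 8.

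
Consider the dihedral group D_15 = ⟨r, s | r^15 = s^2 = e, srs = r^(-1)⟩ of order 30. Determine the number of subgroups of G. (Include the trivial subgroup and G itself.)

28

|G| = 30, so by Lagrange every subgroup order divides 30. Divisors: 1, 2, 3, 5, 6, 10, 15, 30.
Subgroups by order — order 1: 1; order 2: 15; order 3: 1; order 5: 1; order 6: 5; order 10: 3; order 15: 1; order 30: 1.
Total: 1 + 15 + 1 + 1 + 5 + 3 + 1 + 1 = 28.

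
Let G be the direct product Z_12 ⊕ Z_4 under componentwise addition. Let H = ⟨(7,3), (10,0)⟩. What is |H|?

24

|⟨(7,3)⟩| = 12 and |⟨(10,0)⟩| = 6, so |H| is a multiple of lcm(12, 6) = 12 and divides |G| = 48.
Closing under the operation: H = {(0,0), (0,2), (1,1), (1,3), (2,0), (2,2), (3,1), (3,3), (4,0), (4,2), (5,1), (5,3), (6,0), (6,2), (7,1), (7,3), (8,0), (8,2), (9,1), (9,3), (10,0), (10,2), (11,1), (11,3)}, so |H| = 24.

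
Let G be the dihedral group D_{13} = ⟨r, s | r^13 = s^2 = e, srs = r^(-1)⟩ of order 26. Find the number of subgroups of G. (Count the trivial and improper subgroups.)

|G| = 26, so by Lagrange every subgroup order divides 26. Divisors: 1, 2, 13, 26.
Subgroups by order — order 1: 1; order 2: 13; order 13: 1; order 26: 1.
Total: 1 + 13 + 1 + 1 = 16.

16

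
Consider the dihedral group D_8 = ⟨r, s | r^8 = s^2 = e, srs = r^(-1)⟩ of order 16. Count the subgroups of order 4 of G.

5

|G| = 16 and 4 | 16, so subgroups of order 4 are possible by Lagrange.
The subgroups of order 4 are: {e, r^2, r^4, r^6}; {e, r^4, r^2s, r^6s}; {e, r^4, r^3s, r^7s}; {e, r^4, s, r^4s}; … (5 in all).
So G has 5 subgroups of order 4.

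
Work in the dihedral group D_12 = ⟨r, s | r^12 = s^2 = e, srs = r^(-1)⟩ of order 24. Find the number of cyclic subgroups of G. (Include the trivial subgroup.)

Group the elements of G by the cyclic subgroup they generate; each cyclic subgroup of order d accounts for φ(d) elements.
Cyclic subgroups by order — order 1: 1; order 2: 13; order 3: 1; order 4: 1; order 6: 1; order 12: 1.
Total: 18.

18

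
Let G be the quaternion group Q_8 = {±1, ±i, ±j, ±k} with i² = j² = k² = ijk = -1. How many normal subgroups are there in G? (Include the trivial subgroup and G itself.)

G has 6 subgroups. Checking conjugation-invariance by order — order 1: 1/1 normal; order 2: 1/1 normal; order 4: 3/3 normal; order 8: 1/1 normal.
Total normal subgroups: 6.

6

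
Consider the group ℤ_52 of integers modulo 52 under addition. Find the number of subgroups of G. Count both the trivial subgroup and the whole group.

6

Subgroups of the cyclic group ℤ_52 correspond bijectively to divisors of 52.
Divisors of 52: 1, 2, 4, 13, 26, 52.
So ℤ_52 has 6 subgroups.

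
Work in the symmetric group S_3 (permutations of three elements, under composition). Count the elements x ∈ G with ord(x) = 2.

3

The elements of order 2 are: (2 3), (1 2), (1 3).
That's 3.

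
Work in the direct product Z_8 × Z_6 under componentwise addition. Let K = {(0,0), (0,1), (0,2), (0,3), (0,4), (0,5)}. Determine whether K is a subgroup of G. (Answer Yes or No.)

Yes

|K| = 6 divides |G| = 48, consistent with Lagrange.
K contains the identity, every element's inverse is in K, and K is closed under +: it is a subgroup.
In fact K = ⟨(0,1)⟩.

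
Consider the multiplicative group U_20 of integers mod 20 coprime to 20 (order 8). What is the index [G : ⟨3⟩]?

2

|⟨3⟩| = 4 and |G| = 8.
By Lagrange, [G : H] = |G|/|H| = 8/4 = 2.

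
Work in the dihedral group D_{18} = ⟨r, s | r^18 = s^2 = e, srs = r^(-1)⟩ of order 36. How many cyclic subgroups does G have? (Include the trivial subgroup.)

Each element a generates a cyclic subgroup ⟨a⟩; distinct elements may generate the same one (a cyclic group of order d has φ(d) generators).
Cyclic subgroups by order — order 1: 1; order 2: 19; order 3: 1; order 6: 1; order 9: 1; order 18: 1.
Total: 24.

24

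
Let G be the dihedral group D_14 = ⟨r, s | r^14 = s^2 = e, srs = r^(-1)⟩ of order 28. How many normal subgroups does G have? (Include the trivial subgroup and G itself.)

G has 28 subgroups. Checking conjugation-invariance by order — order 1: 1/1 normal; order 2: 1/15 normal; order 4: 0/7 normal; order 7: 1/1 normal; order 14: 3/3 normal; order 28: 1/1 normal.
Total normal subgroups: 7.

7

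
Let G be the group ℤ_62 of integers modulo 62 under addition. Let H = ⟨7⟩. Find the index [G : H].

1

|⟨7⟩| = 62 and |G| = 62.
By Lagrange, [G : H] = |G|/|H| = 62/62 = 1.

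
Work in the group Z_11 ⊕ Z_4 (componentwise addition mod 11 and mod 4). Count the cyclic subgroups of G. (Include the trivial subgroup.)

6

Group the elements of G by the cyclic subgroup they generate; each cyclic subgroup of order d accounts for φ(d) elements.
Cyclic subgroups by order — order 1: 1; order 2: 1; order 4: 1; order 11: 1; order 22: 1; order 44: 1.
Total: 6.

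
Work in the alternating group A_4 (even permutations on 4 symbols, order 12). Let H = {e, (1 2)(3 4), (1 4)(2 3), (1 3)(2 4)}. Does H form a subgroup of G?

Yes

|H| = 4 divides |G| = 12, consistent with Lagrange.
H contains the identity, every element's inverse is in H, and H is closed under ∘: it is a subgroup.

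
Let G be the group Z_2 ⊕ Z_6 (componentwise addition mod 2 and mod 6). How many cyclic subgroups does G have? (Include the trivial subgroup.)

A cyclic subgroup of order d is generated by each of its φ(d) elements of order d, so the cyclic subgroups of order d number (#elements of order d)/φ(d).
Cyclic subgroups by order — order 1: 1; order 2: 3; order 3: 1; order 6: 3.
Total: 8.

8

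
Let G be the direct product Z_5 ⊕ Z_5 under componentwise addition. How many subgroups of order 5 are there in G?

|G| = 25 and 5 | 25, so subgroups of order 5 are possible by Lagrange.
The subgroups of order 5 are: {(0,0), (0,1), (0,2), (0,3), (0,4)}; {(0,0), (1,0), (2,0), (3,0), (4,0)}; {(0,0), (1,1), (2,2), (3,3), (4,4)}; {(0,0), (1,2), (2,4), (3,1), (4,3)}; … (6 in all).
So G has 6 subgroups of order 5.

6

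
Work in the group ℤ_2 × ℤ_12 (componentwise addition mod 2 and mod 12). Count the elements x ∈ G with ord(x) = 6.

An element (a,b) has order lcm(ord(a), ord(b)); count pairs with lcm equal to 6.
Enumerating gives 6 such elements.

6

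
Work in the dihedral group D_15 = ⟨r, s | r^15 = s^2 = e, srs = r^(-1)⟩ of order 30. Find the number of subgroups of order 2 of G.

15

|G| = 30 and 2 | 30, so subgroups of order 2 are possible by Lagrange.
The subgroups of order 2 are: {e, r^10s}; {e, r^11s}; {e, r^12s}; {e, r^13s}; … (15 in all).
So G has 15 subgroups of order 2.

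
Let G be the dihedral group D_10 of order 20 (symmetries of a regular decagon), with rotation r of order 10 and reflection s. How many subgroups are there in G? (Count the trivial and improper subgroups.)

22

|G| = 20, so by Lagrange every subgroup order divides 20. Divisors: 1, 2, 4, 5, 10, 20.
Subgroups by order — order 1: 1; order 2: 11; order 4: 5; order 5: 1; order 10: 3; order 20: 1.
Total: 1 + 11 + 5 + 1 + 3 + 1 = 22.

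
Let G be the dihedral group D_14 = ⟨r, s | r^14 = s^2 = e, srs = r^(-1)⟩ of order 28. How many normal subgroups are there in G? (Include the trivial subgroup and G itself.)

G has 28 subgroups. Checking conjugation-invariance by order — order 1: 1/1 normal; order 2: 1/15 normal; order 4: 0/7 normal; order 7: 1/1 normal; order 14: 3/3 normal; order 28: 1/1 normal.
Total normal subgroups: 7.

7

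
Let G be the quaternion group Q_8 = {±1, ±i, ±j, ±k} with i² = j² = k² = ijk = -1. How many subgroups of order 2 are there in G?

|G| = 8 and 2 | 8, so subgroups of order 2 are possible by Lagrange.
The subgroups of order 2 are: {1, -1}.
So G has 1 subgroup of order 2.

1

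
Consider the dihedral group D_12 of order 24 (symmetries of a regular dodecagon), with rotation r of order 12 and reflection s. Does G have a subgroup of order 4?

Yes

4 | 24. A subgroup of order 4 is {e, r^6, r^4s, r^10s}.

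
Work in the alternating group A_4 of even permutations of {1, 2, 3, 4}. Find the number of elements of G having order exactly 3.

8

The elements of order 3 are: (2 3 4), (2 4 3), (1 2 3), (1 2 4), (1 3 2), (1 3 4), (1 4 2), (1 4 3).
That's 8.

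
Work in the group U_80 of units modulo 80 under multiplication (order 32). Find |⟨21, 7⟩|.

16

|⟨21⟩| = 4 and |⟨7⟩| = 4, so |H| is a multiple of lcm(4, 4) = 4 and divides |G| = 32.
Closing under the operation: H = {1, 3, 7, 9, 21, 23, 27, 29, 41, 43, 47, 49, 61, 63, 67, 69}, so |H| = 16.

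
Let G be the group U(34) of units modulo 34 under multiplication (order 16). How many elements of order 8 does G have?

The elements of order 8 are: 9, 15, 19, 25.
That's 4.

4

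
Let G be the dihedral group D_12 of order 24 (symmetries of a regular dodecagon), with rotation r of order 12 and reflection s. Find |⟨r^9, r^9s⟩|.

8

|⟨r^9⟩| = 4 and |⟨r^9s⟩| = 2, so |H| is a multiple of lcm(4, 2) = 4 and divides |G| = 24.
Closing under the operation: H = {e, r^3, r^6, r^9, s, r^3s, r^6s, r^9s}, so |H| = 8.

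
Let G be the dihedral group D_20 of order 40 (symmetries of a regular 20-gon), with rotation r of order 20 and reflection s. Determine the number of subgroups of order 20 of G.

3

|G| = 40 and 20 | 40, so subgroups of order 20 are possible by Lagrange.
The subgroups of order 20 are: {e, r, r^2, r^3, r^4, r^5, r^6, r^7, r^8, r^9, r^10, r^11, r^12, r^13, r^14, r^15, r^16, r^17, r^18, r^19}; {e, r^2, r^4, r^6, r^8, r^10, r^12, r^14, r^16, r^18, s, r^2s, r^4s, r^6s, r^8s, r^10s, r^12s, r^14s, r^16s, r^18s}; {e, r^2, r^4, r^6, r^8, r^10, r^12, r^14, r^16, r^18, rs, r^3s, r^5s, r^7s, r^9s, r^11s, r^13s, r^15s, r^17s, r^19s}.
So G has 3 subgroups of order 20.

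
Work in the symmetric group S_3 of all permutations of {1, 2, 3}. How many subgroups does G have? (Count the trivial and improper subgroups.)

6

|G| = 6, so by Lagrange every subgroup order divides 6. Divisors: 1, 2, 3, 6.
Subgroups by order — order 1: 1; order 2: 3; order 3: 1; order 6: 1.
Total: 1 + 3 + 1 + 1 = 6.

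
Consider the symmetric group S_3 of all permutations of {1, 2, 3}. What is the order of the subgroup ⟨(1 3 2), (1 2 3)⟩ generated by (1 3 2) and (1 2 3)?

|⟨(1 3 2)⟩| = 3 and |⟨(1 2 3)⟩| = 3, so |H| is a multiple of lcm(3, 3) = 3 and divides |G| = 6.
Closing under the operation: H = {e, (1 2 3), (1 3 2)}, so |H| = 3.

3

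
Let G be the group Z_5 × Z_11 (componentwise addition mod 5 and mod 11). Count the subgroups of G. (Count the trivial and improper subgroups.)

|G| = 55, so by Lagrange every subgroup order divides 55. Divisors: 1, 5, 11, 55.
Subgroups by order — order 1: 1; order 5: 1; order 11: 1; order 55: 1.
Total: 1 + 1 + 1 + 1 = 4.

4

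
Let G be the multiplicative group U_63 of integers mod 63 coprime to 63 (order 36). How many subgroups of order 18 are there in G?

3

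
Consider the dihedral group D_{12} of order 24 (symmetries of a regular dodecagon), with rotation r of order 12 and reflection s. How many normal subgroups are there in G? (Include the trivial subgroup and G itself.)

9

G has 34 subgroups. Checking conjugation-invariance by order — order 1: 1/1 normal; order 2: 1/13 normal; order 3: 1/1 normal; order 4: 1/7 normal; order 6: 1/5 normal; order 8: 0/3 normal; order 12: 3/3 normal; order 24: 1/1 normal.
Total normal subgroups: 9.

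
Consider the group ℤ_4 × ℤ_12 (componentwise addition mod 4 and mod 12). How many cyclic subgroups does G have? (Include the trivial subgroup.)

Each element a generates a cyclic subgroup ⟨a⟩; distinct elements may generate the same one (a cyclic group of order d has φ(d) generators).
Cyclic subgroups by order — order 1: 1; order 2: 3; order 3: 1; order 4: 6; order 6: 3; order 12: 6.
Total: 20.

20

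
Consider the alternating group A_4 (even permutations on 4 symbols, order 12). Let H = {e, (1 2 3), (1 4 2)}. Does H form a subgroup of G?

(1 2 3) ∈ H but its inverse (1 3 2) ∉ H, so H is not a subgroup.

No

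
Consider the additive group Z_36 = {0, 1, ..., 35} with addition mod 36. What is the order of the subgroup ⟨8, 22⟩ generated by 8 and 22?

|⟨8⟩| = 9 and |⟨22⟩| = 18, so |H| is a multiple of lcm(9, 18) = 18 and divides |G| = 36.
Closing under the operation: H = {0, 2, 4, 6, 8, 10, 12, 14, 16, 18, 20, 22, 24, 26, 28, 30, 32, 34}, so |H| = 18.

18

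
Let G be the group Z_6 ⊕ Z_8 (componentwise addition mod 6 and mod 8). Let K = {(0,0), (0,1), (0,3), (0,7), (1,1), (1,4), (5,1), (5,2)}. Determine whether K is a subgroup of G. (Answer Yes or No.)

No

(1,1) ∈ K but its inverse (5,7) ∉ K, so K is not a subgroup.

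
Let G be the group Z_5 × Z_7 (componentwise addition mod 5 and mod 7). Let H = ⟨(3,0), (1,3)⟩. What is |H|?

|⟨(3,0)⟩| = 5 and |⟨(1,3)⟩| = 35, so |H| is a multiple of lcm(5, 35) = 35 and divides |G| = 35.
Closing {(3,0), (1,3)} under the group operation gives all of G, so |H| = 35.

35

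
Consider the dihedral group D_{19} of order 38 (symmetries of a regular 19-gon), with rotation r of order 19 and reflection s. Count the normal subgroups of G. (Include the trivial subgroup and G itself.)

G has 22 subgroups. Checking conjugation-invariance by order — order 1: 1/1 normal; order 2: 0/19 normal; order 19: 1/1 normal; order 38: 1/1 normal.
Total normal subgroups: 3.

3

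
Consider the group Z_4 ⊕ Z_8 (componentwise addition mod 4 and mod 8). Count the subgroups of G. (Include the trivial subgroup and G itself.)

|G| = 32, so by Lagrange every subgroup order divides 32. Divisors: 1, 2, 4, 8, 16, 32.
Subgroups by order — order 1: 1; order 2: 3; order 4: 7; order 8: 7; order 16: 3; order 32: 1.
Total: 1 + 3 + 7 + 7 + 3 + 1 = 22.

22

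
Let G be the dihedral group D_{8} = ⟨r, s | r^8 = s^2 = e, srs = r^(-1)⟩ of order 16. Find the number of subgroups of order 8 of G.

3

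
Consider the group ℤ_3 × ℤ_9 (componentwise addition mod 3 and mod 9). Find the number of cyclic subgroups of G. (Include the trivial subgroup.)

8

Group the elements of G by the cyclic subgroup they generate; each cyclic subgroup of order d accounts for φ(d) elements.
Cyclic subgroups by order — order 1: 1; order 3: 4; order 9: 3.
Total: 8.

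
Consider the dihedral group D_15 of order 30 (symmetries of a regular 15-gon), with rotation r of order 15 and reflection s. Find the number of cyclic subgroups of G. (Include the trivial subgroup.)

19

Group the elements of G by the cyclic subgroup they generate; each cyclic subgroup of order d accounts for φ(d) elements.
Cyclic subgroups by order — order 1: 1; order 2: 15; order 3: 1; order 5: 1; order 15: 1.
Total: 19.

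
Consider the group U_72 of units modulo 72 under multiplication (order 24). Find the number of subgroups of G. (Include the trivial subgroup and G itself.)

|G| = 24, so by Lagrange every subgroup order divides 24. Divisors: 1, 2, 3, 4, 6, 8, 12, 24.
Subgroups by order — order 1: 1; order 2: 7; order 3: 1; order 4: 7; order 6: 7; order 8: 1; order 12: 7; order 24: 1.
Total: 1 + 7 + 1 + 7 + 7 + 1 + 7 + 1 = 32.

32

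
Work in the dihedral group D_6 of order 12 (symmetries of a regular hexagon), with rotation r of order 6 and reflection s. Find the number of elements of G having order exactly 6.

2

The elements of order 6 are: r, r^5.
That's 2.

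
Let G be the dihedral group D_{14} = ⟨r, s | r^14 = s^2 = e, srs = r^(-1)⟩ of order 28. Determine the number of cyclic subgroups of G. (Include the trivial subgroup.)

Group the elements of G by the cyclic subgroup they generate; each cyclic subgroup of order d accounts for φ(d) elements.
Cyclic subgroups by order — order 1: 1; order 2: 15; order 7: 1; order 14: 1.
Total: 18.

18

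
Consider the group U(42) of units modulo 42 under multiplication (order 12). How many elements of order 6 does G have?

The elements of order 6 are: 5, 11, 17, 19, 23, 31.
That's 6.

6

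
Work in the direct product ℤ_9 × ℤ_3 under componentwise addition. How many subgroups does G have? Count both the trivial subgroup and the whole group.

|G| = 27, so by Lagrange every subgroup order divides 27. Divisors: 1, 3, 9, 27.
Subgroups by order — order 1: 1; order 3: 4; order 9: 4; order 27: 1.
Total: 1 + 4 + 4 + 1 = 10.

10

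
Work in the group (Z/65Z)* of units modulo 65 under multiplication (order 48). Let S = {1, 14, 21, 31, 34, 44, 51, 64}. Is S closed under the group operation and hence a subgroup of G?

Yes

|S| = 8 divides |G| = 48, consistent with Lagrange.
S contains the identity, every element's inverse is in S, and S is closed under ·: it is a subgroup.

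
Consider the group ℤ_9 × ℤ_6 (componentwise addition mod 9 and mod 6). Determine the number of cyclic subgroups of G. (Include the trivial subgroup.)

16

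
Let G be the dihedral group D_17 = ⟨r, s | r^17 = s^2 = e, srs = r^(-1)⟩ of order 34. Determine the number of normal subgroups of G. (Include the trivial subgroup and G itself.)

3

G has 20 subgroups. Checking conjugation-invariance by order — order 1: 1/1 normal; order 2: 0/17 normal; order 17: 1/1 normal; order 34: 1/1 normal.
Total normal subgroups: 3.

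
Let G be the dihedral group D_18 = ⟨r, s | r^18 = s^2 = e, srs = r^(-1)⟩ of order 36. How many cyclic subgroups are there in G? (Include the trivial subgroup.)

24

A cyclic subgroup of order d is generated by each of its φ(d) elements of order d, so the cyclic subgroups of order d number (#elements of order d)/φ(d).
Cyclic subgroups by order — order 1: 1; order 2: 19; order 3: 1; order 6: 1; order 9: 1; order 18: 1.
Total: 24.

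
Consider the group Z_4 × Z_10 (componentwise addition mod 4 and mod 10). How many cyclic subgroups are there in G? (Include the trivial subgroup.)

12

A cyclic subgroup of order d is generated by each of its φ(d) elements of order d, so the cyclic subgroups of order d number (#elements of order d)/φ(d).
Cyclic subgroups by order — order 1: 1; order 2: 3; order 4: 2; order 5: 1; order 10: 3; order 20: 2.
Total: 12.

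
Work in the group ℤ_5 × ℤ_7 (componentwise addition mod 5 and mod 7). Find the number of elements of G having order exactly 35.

An element (a,b) has order lcm(ord(a), ord(b)); count pairs with lcm equal to 35.
Enumerating gives 24 such elements.

24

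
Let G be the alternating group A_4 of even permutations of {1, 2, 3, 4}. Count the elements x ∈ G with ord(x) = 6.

No element of G has order 6 (even though 6 | 12).

0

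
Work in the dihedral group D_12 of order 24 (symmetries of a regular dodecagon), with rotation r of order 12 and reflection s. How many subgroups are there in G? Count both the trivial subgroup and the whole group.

34

|G| = 24, so by Lagrange every subgroup order divides 24. Divisors: 1, 2, 3, 4, 6, 8, 12, 24.
Subgroups by order — order 1: 1; order 2: 13; order 3: 1; order 4: 7; order 6: 5; order 8: 3; order 12: 3; order 24: 1.
Total: 1 + 13 + 1 + 7 + 5 + 3 + 3 + 1 = 34.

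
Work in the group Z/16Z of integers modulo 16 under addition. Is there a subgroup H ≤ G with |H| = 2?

Yes

2 | 16. A subgroup of order 2 is {0, 8}.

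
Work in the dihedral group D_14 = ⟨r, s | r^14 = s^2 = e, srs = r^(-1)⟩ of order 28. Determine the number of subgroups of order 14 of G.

|G| = 28 and 14 | 28, so subgroups of order 14 are possible by Lagrange.
The subgroups of order 14 are: {e, r, r^2, r^3, r^4, r^5, r^6, r^7, r^8, r^9, r^10, r^11, r^12, r^13}; {e, r^2, r^4, r^6, r^8, r^10, r^12, s, r^2s, r^4s, r^6s, r^8s, r^10s, r^12s}; {e, r^2, r^4, r^6, r^8, r^10, r^12, rs, r^3s, r^5s, r^7s, r^9s, r^11s, r^13s}.
So G has 3 subgroups of order 14.

3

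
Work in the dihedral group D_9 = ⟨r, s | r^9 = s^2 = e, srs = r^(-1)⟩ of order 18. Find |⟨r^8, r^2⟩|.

|⟨r^8⟩| = 9 and |⟨r^2⟩| = 9, so |H| is a multiple of lcm(9, 9) = 9 and divides |G| = 18.
Closing under the operation: H = {e, r, r^2, r^3, r^4, r^5, r^6, r^7, r^8}, so |H| = 9.

9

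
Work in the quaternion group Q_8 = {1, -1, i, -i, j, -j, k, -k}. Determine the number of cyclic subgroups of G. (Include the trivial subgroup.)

A cyclic subgroup of order d is generated by each of its φ(d) elements of order d, so the cyclic subgroups of order d number (#elements of order d)/φ(d).
Cyclic subgroups by order — order 1: 1; order 2: 1; order 4: 3.
Total: 5.

5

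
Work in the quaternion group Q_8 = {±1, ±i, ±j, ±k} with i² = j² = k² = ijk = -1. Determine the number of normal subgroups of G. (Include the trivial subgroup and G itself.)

6

G has 6 subgroups. Checking conjugation-invariance by order — order 1: 1/1 normal; order 2: 1/1 normal; order 4: 3/3 normal; order 8: 1/1 normal.
Total normal subgroups: 6.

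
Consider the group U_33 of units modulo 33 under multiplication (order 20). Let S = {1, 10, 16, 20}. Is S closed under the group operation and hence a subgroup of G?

No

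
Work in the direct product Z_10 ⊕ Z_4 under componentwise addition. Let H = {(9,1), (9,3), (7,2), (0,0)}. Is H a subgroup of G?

No

(7,2) ∈ H but its inverse (3,2) ∉ H, so H is not a subgroup.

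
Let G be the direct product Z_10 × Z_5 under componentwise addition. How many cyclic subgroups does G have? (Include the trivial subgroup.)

Each element a generates a cyclic subgroup ⟨a⟩; distinct elements may generate the same one (a cyclic group of order d has φ(d) generators).
Cyclic subgroups by order — order 1: 1; order 2: 1; order 5: 6; order 10: 6.
Total: 14.

14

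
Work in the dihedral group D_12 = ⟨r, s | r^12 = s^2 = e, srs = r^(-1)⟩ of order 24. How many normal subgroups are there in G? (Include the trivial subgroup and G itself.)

G has 34 subgroups. Checking conjugation-invariance by order — order 1: 1/1 normal; order 2: 1/13 normal; order 3: 1/1 normal; order 4: 1/7 normal; order 6: 1/5 normal; order 8: 0/3 normal; order 12: 3/3 normal; order 24: 1/1 normal.
Total normal subgroups: 9.

9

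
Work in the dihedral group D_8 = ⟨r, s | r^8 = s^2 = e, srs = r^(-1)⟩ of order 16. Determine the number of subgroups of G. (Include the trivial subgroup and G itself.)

19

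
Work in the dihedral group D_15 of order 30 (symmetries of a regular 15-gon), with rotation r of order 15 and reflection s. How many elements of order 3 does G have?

The elements of order 3 are: r^5, r^10.
That's 2.

2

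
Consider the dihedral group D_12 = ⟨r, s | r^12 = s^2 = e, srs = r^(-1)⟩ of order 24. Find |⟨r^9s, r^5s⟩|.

6

|⟨r^9s⟩| = 2 and |⟨r^5s⟩| = 2, so |H| is a multiple of lcm(2, 2) = 2 and divides |G| = 24.
Closing under the operation: H = {e, r^4, r^8, rs, r^5s, r^9s}, so |H| = 6.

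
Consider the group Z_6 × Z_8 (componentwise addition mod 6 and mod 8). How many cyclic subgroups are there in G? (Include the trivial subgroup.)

16

A cyclic subgroup of order d is generated by each of its φ(d) elements of order d, so the cyclic subgroups of order d number (#elements of order d)/φ(d).
Cyclic subgroups by order — order 1: 1; order 2: 3; order 3: 1; order 4: 2; order 6: 3; order 8: 2; order 12: 2; order 24: 2.
Total: 16.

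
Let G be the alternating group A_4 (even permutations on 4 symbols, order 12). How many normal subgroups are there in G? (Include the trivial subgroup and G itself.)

3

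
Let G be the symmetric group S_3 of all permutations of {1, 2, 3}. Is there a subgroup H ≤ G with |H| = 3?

3 | 6. A subgroup of order 3 is {e, (1 2 3), (1 3 2)}.

Yes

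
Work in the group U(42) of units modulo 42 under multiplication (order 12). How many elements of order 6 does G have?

6

The elements of order 6 are: 5, 11, 17, 19, 23, 31.
That's 6.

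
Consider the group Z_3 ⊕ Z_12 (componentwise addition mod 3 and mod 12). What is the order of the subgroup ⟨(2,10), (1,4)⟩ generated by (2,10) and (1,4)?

18

|⟨(2,10)⟩| = 6 and |⟨(1,4)⟩| = 3, so |H| is a multiple of lcm(6, 3) = 6 and divides |G| = 36.
Closing under the operation: H = {(0,0), (0,2), (0,4), (0,6), (0,8), (0,10), (1,0), (1,2), (1,4), (1,6), (1,8), (1,10), (2,0), (2,2), (2,4), (2,6), (2,8), (2,10)}, so |H| = 18.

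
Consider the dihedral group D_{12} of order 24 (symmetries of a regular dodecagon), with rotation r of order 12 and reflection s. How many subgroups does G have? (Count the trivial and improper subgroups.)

34

|G| = 24, so by Lagrange every subgroup order divides 24. Divisors: 1, 2, 3, 4, 6, 8, 12, 24.
Subgroups by order — order 1: 1; order 2: 13; order 3: 1; order 4: 7; order 6: 5; order 8: 3; order 12: 3; order 24: 1.
Total: 1 + 13 + 1 + 7 + 5 + 3 + 3 + 1 = 34.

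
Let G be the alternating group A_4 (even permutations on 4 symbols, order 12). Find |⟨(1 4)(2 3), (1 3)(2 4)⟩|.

4

|⟨(1 4)(2 3)⟩| = 2 and |⟨(1 3)(2 4)⟩| = 2, so |H| is a multiple of lcm(2, 2) = 2 and divides |G| = 12.
Closing under the operation: H = {e, (1 2)(3 4), (1 3)(2 4), (1 4)(2 3)}, so |H| = 4.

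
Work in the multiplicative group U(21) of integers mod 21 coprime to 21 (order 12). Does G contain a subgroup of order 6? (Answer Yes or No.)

6 | 12. A subgroup of order 6 is {1, 4, 10, 13, 16, 19}.

Yes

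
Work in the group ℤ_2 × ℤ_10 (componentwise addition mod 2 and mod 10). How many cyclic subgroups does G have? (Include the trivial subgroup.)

8

Each element a generates a cyclic subgroup ⟨a⟩; distinct elements may generate the same one (a cyclic group of order d has φ(d) generators).
Cyclic subgroups by order — order 1: 1; order 2: 3; order 5: 1; order 10: 3.
Total: 8.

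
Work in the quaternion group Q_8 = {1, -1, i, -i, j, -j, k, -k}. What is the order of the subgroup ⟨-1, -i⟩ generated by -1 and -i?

|⟨-1⟩| = 2 and |⟨-i⟩| = 4, so |H| is a multiple of lcm(2, 4) = 4 and divides |G| = 8.
Closing under the operation: H = {1, -1, i, -i}, so |H| = 4.

4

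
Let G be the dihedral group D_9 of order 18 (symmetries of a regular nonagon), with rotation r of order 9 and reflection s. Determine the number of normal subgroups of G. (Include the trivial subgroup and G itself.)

G has 16 subgroups. Checking conjugation-invariance by order — order 1: 1/1 normal; order 2: 0/9 normal; order 3: 1/1 normal; order 6: 0/3 normal; order 9: 1/1 normal; order 18: 1/1 normal.
Total normal subgroups: 4.

4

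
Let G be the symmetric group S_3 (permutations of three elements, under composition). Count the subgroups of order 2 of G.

|G| = 6 and 2 | 6, so subgroups of order 2 are possible by Lagrange.
The subgroups of order 2 are: {e, (1 2)}; {e, (1 3)}; {e, (2 3)}.
So G has 3 subgroups of order 2.

3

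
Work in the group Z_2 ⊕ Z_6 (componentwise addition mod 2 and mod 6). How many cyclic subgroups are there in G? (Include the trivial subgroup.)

8

Group the elements of G by the cyclic subgroup they generate; each cyclic subgroup of order d accounts for φ(d) elements.
Cyclic subgroups by order — order 1: 1; order 2: 3; order 3: 1; order 6: 3.
Total: 8.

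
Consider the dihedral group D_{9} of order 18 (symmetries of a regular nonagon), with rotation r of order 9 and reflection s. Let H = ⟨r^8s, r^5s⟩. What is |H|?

|⟨r^8s⟩| = 2 and |⟨r^5s⟩| = 2, so |H| is a multiple of lcm(2, 2) = 2 and divides |G| = 18.
Closing under the operation: H = {e, r^3, r^6, r^2s, r^5s, r^8s}, so |H| = 6.

6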